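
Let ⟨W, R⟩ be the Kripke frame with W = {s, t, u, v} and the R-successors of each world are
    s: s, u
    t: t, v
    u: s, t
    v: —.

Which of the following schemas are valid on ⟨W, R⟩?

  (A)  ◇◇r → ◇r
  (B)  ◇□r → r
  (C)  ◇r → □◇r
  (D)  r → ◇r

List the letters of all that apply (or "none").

R is not reflexive: not u R u.
R is not symmetric: t R v but not v R t.
R is not transitive: s R u and u R t but not s R t.
R is not euclidean: t R v and t R t but not v R t.
(A) ◇◇r → ◇r is the dual of axiom 4; it is valid on a frame exactly when R is transitive. R is not transitive, so not valid.
(B) ◇□r → r is the dual of axiom B; it is valid on a frame exactly when R is symmetric. R is not symmetric, so not valid.
(C) ◇r → □◇r is axiom 5, which corresponds to the euclidean property. R is not euclidean — not valid.
(D) r → ◇r is the dual of axiom T, which corresponds to reflexivity. R is not reflexive — not valid.

none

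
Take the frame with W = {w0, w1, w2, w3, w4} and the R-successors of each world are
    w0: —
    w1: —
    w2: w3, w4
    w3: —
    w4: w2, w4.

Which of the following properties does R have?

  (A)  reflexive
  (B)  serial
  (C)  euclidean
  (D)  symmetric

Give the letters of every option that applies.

(A) not reflexive: not w0 R w0.
(B) not serial: w0 has no R-successor.
(C) not euclidean: w2 R w3 and w2 R w4 but not w3 R w4.
(D) not symmetric: w2 R w3 but not w3 R w2.

none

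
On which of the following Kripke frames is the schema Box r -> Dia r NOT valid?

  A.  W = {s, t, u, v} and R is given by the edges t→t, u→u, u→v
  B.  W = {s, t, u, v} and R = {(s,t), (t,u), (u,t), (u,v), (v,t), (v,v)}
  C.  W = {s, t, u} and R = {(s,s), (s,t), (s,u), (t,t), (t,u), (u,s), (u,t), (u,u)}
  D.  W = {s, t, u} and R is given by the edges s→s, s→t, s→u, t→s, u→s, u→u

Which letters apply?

The schema Box r -> Dia r is axiom D; it is valid on a frame iff R is serial.
(A) R is not serial (s has no R-successor), so the schema fails here.
(B) R is serial (every world has an R-successor), so the schema is valid here.
(C) R is serial (every world has an R-successor), so the schema is valid here.
(D) R is serial (every world has an R-successor), so the schema is valid here.

A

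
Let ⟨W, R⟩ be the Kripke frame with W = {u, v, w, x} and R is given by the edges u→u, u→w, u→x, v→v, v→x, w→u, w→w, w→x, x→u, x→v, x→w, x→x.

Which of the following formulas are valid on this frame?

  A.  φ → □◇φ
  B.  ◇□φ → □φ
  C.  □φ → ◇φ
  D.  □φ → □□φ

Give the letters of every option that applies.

A, C

R is symmetric: every R-edge is matched by its reverse.
R is not transitive: u R x and x R v but not u R v.
R is not euclidean: x R u and x R v but not u R v.
R is serial: every world has an R-successor.
(A) φ → □◇φ is axiom B; it is valid on a frame exactly when R is symmetric. R is symmetric, so valid.
(B) ◇□φ → □φ is the dual of axiom 5, which corresponds to the euclidean property. R is not euclidean — not valid.
(C) □φ → ◇φ is axiom D; it is valid on a frame exactly when R is serial. R is serial, so valid.
(D) axiom 4: valid iff R is transitive. R is not transitive — not valid.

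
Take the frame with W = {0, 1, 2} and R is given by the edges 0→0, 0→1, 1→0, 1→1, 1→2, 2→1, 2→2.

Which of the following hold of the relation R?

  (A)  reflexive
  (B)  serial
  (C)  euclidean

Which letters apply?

A, B

(A) reflexive: each world relates to itself.
(B) serial: every world has an R-successor.
(C) not euclidean: 1 R 0 and 1 R 2 but not 0 R 2.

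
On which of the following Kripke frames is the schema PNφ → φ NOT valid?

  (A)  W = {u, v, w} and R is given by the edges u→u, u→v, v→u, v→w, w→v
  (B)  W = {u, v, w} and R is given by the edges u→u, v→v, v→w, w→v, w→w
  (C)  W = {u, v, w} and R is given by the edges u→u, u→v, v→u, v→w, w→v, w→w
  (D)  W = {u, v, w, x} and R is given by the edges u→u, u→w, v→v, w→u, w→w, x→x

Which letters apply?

The schema PNφ → φ is the dual of axiom B; it is valid on a frame iff R is symmetric.
(A) R is symmetric (every R-edge is matched by its reverse), so the schema is valid here.
(B) R is symmetric (every R-edge is matched by its reverse), so the schema is valid here.
(C) R is symmetric (every R-edge is matched by its reverse), so the schema is valid here.
(D) R is symmetric (every R-edge is matched by its reverse), so the schema is valid here.

none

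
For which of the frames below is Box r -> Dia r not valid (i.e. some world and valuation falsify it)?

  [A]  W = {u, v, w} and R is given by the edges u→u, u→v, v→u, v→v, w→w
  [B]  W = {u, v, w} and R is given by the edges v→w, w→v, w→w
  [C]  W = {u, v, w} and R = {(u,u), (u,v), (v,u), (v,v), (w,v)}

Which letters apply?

B

The schema Box r -> Dia r is axiom D; it is valid on a frame iff R is serial.
(A) R is serial (every world has an R-successor), so the schema is valid here.
(B) R is not serial (u has no R-successor), so the schema fails here.
(C) R is serial (every world has an R-successor), so the schema is valid here.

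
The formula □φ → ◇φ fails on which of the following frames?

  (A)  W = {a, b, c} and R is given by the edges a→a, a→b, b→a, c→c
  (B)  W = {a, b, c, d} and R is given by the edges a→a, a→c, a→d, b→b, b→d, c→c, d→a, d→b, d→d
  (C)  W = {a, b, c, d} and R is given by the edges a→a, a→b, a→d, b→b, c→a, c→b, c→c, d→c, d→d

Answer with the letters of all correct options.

none

The schema □φ → ◇φ is axiom D; it is valid on a frame iff R is serial.
(A) R is serial (every world has an R-successor), so the schema is valid here.
(B) R is serial (every world has an R-successor), so the schema is valid here.
(C) R is serial (every world has an R-successor), so the schema is valid here.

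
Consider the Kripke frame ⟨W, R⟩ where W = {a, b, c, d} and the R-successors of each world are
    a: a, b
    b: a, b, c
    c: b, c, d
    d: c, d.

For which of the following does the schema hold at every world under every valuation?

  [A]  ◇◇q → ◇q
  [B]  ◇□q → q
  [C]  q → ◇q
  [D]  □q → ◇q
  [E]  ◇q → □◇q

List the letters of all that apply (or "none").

R is reflexive: each world relates to itself.
R is symmetric: every R-edge is matched by its reverse.
R is not transitive: a R b and b R c but not a R c.
R is not euclidean: b R a and b R c but not a R c.
R is serial: every world has an R-successor.
(A) ◇◇q → ◇q is the dual of axiom 4; it is valid on a frame exactly when R is transitive. R is not transitive, so not valid.
(B) ◇□q → q is the dual of axiom B, which corresponds to symmetry. R is symmetric — valid.
(C) q → ◇q (the dual of axiom T) characterises the reflexive frames. R is reflexive — valid.
(D) axiom D: valid iff R is serial. R is serial — valid.
(E) ◇q → □◇q (axiom 5) characterises the euclidean frames. R is not euclidean — not valid.

B, C, D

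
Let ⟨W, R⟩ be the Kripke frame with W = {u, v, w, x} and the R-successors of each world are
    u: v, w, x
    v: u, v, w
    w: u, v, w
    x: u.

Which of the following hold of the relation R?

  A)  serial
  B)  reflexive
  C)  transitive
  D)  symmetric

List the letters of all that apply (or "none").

A, D

(A) serial: every world has an R-successor.
(B) not reflexive: not u R u.
(C) not transitive: u R v and v R u but not u R u.
(D) symmetric: every R-edge is matched by its reverse.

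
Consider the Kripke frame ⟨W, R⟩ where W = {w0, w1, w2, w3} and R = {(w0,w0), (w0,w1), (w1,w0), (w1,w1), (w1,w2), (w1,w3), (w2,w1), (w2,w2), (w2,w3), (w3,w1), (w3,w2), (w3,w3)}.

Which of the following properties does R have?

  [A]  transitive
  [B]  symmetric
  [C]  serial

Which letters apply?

B, C

(A) not transitive: w0 R w1 and w1 R w2 but not w0 R w2.
(B) symmetric: every R-edge is matched by its reverse.
(C) serial: every world has an R-successor.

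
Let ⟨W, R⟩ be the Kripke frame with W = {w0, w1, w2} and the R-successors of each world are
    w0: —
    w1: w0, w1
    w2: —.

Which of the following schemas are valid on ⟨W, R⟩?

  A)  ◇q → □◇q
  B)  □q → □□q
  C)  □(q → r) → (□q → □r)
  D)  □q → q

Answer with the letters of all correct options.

B, C

R is not reflexive: not w0 R w0.
R is transitive: R is closed under composition.
R is not euclidean: w1 R w0 and w1 R w1 but not w0 R w1.
(A) axiom 5: valid iff R is euclidean. R is not euclidean — not valid.
(B) □q → □□q is axiom 4, which corresponds to transitivity. R is transitive — valid.
(C) □(q → r) → (□q → □r) is axiom K, valid on every Kripke frame — valid.
(D) □q → q is axiom T, which corresponds to reflexivity. R is not reflexive — not valid.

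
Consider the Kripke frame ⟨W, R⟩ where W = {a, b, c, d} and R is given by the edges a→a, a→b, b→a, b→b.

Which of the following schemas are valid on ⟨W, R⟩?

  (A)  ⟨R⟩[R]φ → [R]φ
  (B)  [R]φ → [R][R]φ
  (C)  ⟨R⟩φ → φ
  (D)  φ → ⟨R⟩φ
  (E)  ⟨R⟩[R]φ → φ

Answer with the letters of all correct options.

R is not reflexive: not c R c.
R is symmetric: every R-edge is matched by its reverse.
R is transitive: R is closed under composition.
R is euclidean: any two R-successors of the same world are R-related.
R is not a subset of the identity: a R b with a ≠ b.
(A) ⟨R⟩[R]φ → [R]φ is the dual of axiom 5; it is valid on a frame exactly when R is euclidean. R is euclidean, so valid.
(B) [R]φ → [R][R]φ is axiom 4; it is valid on a frame exactly when R is transitive. R is transitive, so valid.
(C) ⟨R⟩φ → φ is the converse of T; it holds exactly when R ⊆ identity. Here R ⊄ identity — not valid.
(D) the dual of axiom T: valid iff R is reflexive. R is not reflexive — not valid.
(E) ⟨R⟩[R]φ → φ is the dual of axiom B; it is valid on a frame exactly when R is symmetric. R is symmetric, so valid.

A, B, E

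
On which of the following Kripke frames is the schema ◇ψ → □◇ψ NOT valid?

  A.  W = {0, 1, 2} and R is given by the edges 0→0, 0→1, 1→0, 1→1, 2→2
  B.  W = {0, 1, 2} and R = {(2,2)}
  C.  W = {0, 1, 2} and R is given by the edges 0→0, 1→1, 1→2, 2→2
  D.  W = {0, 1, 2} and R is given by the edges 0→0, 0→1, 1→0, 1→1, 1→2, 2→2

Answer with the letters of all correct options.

The schema ◇ψ → □◇ψ is axiom 5; it is valid on a frame iff R is euclidean.
(A) R is euclidean (any two R-successors of the same world are R-related), so the schema is valid here.
(B) R is euclidean (any two R-successors of the same world are R-related), so the schema is valid here.
(C) R is not euclidean (1 R 2 and 1 R 1 but not 2 R 1), so the schema fails here.
(D) R is not euclidean (1 R 0 and 1 R 2 but not 0 R 2), so the schema fails here.

C, D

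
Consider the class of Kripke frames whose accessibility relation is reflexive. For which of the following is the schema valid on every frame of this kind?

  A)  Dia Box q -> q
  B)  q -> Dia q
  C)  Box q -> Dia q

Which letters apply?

B, C

A reflexive relation is serial.
(A) the dual of axiom B: valid iff R is symmetric. Such an R need not be symmetric — not valid.
(B) q -> Dia q is the dual of axiom T, which corresponds to reflexivity. Every such R is reflexive — valid.
(C) Box q -> Dia q (axiom D) characterises the serial frames. Every such R is serial — valid.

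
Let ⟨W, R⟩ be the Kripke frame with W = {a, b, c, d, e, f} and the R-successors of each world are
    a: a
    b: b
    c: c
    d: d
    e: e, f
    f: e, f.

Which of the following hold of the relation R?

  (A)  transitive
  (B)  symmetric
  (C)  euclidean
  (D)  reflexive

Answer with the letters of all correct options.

A, B, C, D

(A) transitive: R is closed under composition.
(B) symmetric: every R-edge is matched by its reverse.
(C) euclidean: any two R-successors of the same world are R-related.
(D) reflexive: each world relates to itself.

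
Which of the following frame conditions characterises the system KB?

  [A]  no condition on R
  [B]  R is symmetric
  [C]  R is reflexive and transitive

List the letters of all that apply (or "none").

B

(A) this class determines K, not KB.
(B) KB is sound and complete for exactly this class.
(C) this class determines S4, not KB.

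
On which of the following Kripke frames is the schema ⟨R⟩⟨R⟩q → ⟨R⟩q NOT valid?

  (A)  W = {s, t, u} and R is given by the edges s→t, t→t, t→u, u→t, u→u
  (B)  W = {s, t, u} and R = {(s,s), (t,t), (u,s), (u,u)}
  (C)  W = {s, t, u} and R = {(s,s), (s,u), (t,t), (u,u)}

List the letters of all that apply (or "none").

The schema ⟨R⟩⟨R⟩q → ⟨R⟩q is the dual of axiom 4; it is valid on a frame iff R is transitive.
(A) R is not transitive (s R t and t R u but not s R u), so the schema fails here.
(B) R is transitive (R is closed under composition), so the schema is valid here.
(C) R is transitive (R is closed under composition), so the schema is valid here.

A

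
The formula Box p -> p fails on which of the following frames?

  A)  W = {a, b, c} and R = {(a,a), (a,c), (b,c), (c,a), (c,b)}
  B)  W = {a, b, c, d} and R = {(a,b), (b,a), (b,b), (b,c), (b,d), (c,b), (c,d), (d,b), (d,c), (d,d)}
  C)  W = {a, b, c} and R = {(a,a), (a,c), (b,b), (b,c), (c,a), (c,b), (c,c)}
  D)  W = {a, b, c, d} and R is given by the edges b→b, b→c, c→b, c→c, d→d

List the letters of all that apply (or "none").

A, B, D

The schema Box p -> p is axiom T; it is valid on a frame iff R is reflexive.
(A) R is not reflexive (not b R b), so the schema fails here.
(B) R is not reflexive (not a R a), so the schema fails here.
(C) R is reflexive (each world relates to itself), so the schema is valid here.
(D) R is not reflexive (not a R a), so the schema fails here.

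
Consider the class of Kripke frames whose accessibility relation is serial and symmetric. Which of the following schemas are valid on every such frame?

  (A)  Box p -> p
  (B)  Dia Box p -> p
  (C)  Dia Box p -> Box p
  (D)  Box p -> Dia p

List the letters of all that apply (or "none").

(A) Box p -> p is axiom T, which corresponds to reflexivity. Such an R need not be reflexive — not valid.
(B) Dia Box p -> p is the dual of axiom B; it is valid on a frame exactly when R is symmetric. Every such R is symmetric, so valid.
(C) Dia Box p -> Box p (the dual of axiom 5) characterises the euclidean frames. Such an R need not be euclidean — not valid.
(D) axiom D: valid iff R is serial. Every such R is serial — valid.

B, D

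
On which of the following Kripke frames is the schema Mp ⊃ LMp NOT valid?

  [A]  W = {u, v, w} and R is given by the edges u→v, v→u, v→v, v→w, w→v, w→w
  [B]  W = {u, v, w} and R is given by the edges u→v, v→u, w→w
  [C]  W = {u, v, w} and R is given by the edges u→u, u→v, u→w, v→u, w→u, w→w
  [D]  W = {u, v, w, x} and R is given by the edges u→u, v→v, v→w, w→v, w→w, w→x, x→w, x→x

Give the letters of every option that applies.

A, B, C, D

The schema Mp ⊃ LMp is axiom 5; it is valid on a frame iff R is euclidean.
(A) R is not euclidean (v R u and v R w but not u R w), so the schema fails here.
(B) R is not euclidean (u R v and u R v but not v R v), so the schema fails here.
(C) R is not euclidean (u R v and u R w but not v R w), so the schema fails here.
(D) R is not euclidean (w R v and w R x but not v R x), so the schema fails here.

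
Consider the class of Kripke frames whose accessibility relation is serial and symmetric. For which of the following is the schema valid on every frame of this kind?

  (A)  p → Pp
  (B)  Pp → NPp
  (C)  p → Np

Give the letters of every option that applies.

(A) p → Pp is the dual of axiom T, which corresponds to reflexivity. Such an R need not be reflexive — not valid.
(B) Pp → NPp (axiom 5) characterises the euclidean frames. Such an R need not be euclidean — not valid.
(C) p → Np (equivalent to ◇p→p) corresponds to R being a subset of the identity. Such an R need not be a subset of the identity, so not valid.

none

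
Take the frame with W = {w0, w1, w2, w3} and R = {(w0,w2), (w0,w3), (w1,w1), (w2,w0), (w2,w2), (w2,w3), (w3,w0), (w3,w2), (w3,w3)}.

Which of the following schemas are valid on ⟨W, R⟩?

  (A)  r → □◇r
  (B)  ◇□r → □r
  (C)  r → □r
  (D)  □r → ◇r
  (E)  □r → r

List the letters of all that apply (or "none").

A, D

R is not reflexive: not w0 R w0.
R is symmetric: every R-edge is matched by its reverse.
R is not euclidean: w2 R w0 and w2 R w0 but not w0 R w0.
R is serial: every world has an R-successor.
R is not a subset of the identity: w0 R w2 with w0 ≠ w2.
(A) r → □◇r (axiom B) characterises the symmetric frames. R is symmetric — valid.
(B) ◇□r → □r is the dual of axiom 5, which corresponds to the euclidean property. R is not euclidean — not valid.
(C) r → □r is equivalent to ◇p→p; it holds exactly when R ⊆ identity. Here R ⊄ identity — not valid.
(D) □r → ◇r is axiom D, which corresponds to seriality. R is serial — valid.
(E) □r → r is axiom T; it is valid on a frame exactly when R is reflexive. R is not reflexive, so not valid.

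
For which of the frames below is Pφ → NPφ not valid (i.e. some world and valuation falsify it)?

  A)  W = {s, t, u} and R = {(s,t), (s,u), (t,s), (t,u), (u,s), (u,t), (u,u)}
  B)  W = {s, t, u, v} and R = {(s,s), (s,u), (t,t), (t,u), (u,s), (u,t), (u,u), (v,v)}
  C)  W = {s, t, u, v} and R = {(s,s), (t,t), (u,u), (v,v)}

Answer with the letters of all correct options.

A, B

The schema Pφ → NPφ is axiom 5; it is valid on a frame iff R is euclidean.
(A) R is not euclidean (s R t and s R t but not t R t), so the schema fails here.
(B) R is not euclidean (u R s and u R t but not s R t), so the schema fails here.
(C) R is euclidean (any two R-successors of the same world are R-related), so the schema is valid here.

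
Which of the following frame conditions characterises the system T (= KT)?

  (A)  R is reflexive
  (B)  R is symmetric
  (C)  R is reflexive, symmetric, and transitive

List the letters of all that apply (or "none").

(A) T (= KT) is sound and complete for exactly this class.
(B) this class determines KB, not T (= KT).
(C) this class determines S5, not T (= KT).

A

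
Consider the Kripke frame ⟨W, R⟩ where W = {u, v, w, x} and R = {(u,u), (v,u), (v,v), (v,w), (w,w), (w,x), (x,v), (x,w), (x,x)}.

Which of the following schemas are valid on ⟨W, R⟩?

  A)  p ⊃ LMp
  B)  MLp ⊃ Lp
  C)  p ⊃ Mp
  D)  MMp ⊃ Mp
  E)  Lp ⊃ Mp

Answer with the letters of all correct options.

R is reflexive: each world relates to itself.
R is not symmetric: v R u but not u R v.
R is not transitive: v R w and w R x but not v R x.
R is not euclidean: v R u and v R v but not u R v.
R is serial: every world has an R-successor.
(A) p ⊃ LMp is axiom B; it is valid on a frame exactly when R is symmetric. R is not symmetric, so not valid.
(B) MLp ⊃ Lp is the dual of axiom 5; it is valid on a frame exactly when R is euclidean. R is not euclidean, so not valid.
(C) p ⊃ Mp (the dual of axiom T) characterises the reflexive frames. R is reflexive — valid.
(D) MMp ⊃ Mp is the dual of axiom 4, which corresponds to transitivity. R is not transitive — not valid.
(E) Lp ⊃ Mp is axiom D, which corresponds to seriality. R is serial — valid.

C, E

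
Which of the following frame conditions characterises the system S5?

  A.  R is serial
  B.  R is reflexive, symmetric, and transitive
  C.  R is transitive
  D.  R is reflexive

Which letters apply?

B

(A) this class determines D, not S5.
(B) S5 is sound and complete for exactly this class.
(C) this class determines K4, not S5.
(D) this class determines T (= KT), not S5.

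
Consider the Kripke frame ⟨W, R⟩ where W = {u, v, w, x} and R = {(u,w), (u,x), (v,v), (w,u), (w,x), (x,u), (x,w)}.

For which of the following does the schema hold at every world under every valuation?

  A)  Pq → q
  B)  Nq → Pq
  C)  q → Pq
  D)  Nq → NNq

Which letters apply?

R is not reflexive: not u R u.
R is not transitive: u R w and w R u but not u R u.
R is serial: every world has an R-successor.
R is not a subset of the identity: u R w with u ≠ w.
(A) Pq → q is valid only on frames where every R-edge is a self-loop. Here R ⊄ identity — not valid.
(B) axiom D: valid iff R is serial. R is serial — valid.
(C) q → Pq is the dual of axiom T; it is valid on a frame exactly when R is reflexive. R is not reflexive, so not valid.
(D) Nq → NNq (axiom 4) characterises the transitive frames. R is not transitive — not valid.

B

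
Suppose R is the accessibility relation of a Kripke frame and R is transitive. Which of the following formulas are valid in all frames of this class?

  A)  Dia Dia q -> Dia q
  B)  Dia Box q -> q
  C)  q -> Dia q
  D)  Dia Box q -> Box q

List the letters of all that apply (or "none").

A

(A) Dia Dia q -> Dia q (the dual of axiom 4) characterises the transitive frames. Every such R is transitive — valid.
(B) Dia Box q -> q (the dual of axiom B) characterises the symmetric frames. Such an R need not be symmetric — not valid.
(C) q -> Dia q is the dual of axiom T; it is valid on a frame exactly when R is reflexive. Such an R need not be reflexive, so not valid.
(D) Dia Box q -> Box q is the dual of axiom 5; it is valid on a frame exactly when R is euclidean. Such an R need not be euclidean, so not valid.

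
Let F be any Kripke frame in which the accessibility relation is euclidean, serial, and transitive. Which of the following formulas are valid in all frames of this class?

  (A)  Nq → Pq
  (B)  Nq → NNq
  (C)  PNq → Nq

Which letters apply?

A, B, C

(A) Nq → Pq is axiom D, which corresponds to seriality. Every such R is serial — valid.
(B) Nq → NNq is axiom 4; it is valid on a frame exactly when R is transitive. Every such R is transitive, so valid.
(C) PNq → Nq is the dual of axiom 5; it is valid on a frame exactly when R is euclidean. Every such R is euclidean, so valid.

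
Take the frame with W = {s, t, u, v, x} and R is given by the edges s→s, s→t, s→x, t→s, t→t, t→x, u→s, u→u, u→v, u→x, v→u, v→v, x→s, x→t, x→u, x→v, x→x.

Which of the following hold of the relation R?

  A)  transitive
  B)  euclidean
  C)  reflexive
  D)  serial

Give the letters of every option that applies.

(A) not transitive: s R x and x R u but not s R u.
(B) not euclidean: u R s and u R u but not s R u.
(C) reflexive: each world relates to itself.
(D) serial: every world has an R-successor.

C, D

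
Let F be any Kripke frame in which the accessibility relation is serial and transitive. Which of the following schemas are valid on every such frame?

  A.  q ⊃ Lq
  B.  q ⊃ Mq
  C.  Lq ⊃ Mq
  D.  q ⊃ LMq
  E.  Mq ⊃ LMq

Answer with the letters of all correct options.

(A) q ⊃ Lq is valid only on frames where every R-edge is a self-loop. Such an R need not be a subset of the identity — not valid.
(B) q ⊃ Mq is the dual of axiom T, which corresponds to reflexivity. Such an R need not be reflexive — not valid.
(C) Lq ⊃ Mq is axiom D, which corresponds to seriality. Every such R is serial — valid.
(D) q ⊃ LMq is axiom B, which corresponds to symmetry. Such an R need not be symmetric — not valid.
(E) axiom 5: valid iff R is euclidean. Such an R need not be euclidean — not valid.

C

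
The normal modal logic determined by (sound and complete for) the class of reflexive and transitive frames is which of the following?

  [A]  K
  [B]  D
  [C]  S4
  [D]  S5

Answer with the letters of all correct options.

C

(A) K is determined by the class of arbitrary frames.
(B) D is determined by the class of serial frames.
(C) S4 is determined by exactly this class.
(D) S5 is determined by the class of reflexive, symmetric, and transitive frames.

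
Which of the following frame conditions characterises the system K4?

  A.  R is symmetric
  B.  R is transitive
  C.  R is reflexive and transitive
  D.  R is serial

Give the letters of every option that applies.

(A) this class determines KB, not K4.
(B) K4 is sound and complete for exactly this class.
(C) this class determines S4, not K4.
(D) this class determines D, not K4.

B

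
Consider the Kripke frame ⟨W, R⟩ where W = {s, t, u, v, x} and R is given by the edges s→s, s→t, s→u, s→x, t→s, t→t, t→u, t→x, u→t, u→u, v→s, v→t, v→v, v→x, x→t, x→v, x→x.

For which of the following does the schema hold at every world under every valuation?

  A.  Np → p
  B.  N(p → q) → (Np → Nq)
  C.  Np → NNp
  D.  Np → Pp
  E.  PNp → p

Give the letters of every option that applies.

R is reflexive: each world relates to itself.
R is not symmetric: s R u but not u R s.
R is not transitive: s R x and x R v but not s R v.
R is serial: every world has an R-successor.
(A) Np → p is axiom T; it is valid on a frame exactly when R is reflexive. R is reflexive, so valid.
(B) N(p → q) → (Np → Nq) is axiom K, valid on every Kripke frame — valid.
(C) Np → NNp is axiom 4; it is valid on a frame exactly when R is transitive. R is not transitive, so not valid.
(D) Np → Pp is axiom D; it is valid on a frame exactly when R is serial. R is serial, so valid.
(E) PNp → p (the dual of axiom B) characterises the symmetric frames. R is not symmetric — not valid.

A, B, D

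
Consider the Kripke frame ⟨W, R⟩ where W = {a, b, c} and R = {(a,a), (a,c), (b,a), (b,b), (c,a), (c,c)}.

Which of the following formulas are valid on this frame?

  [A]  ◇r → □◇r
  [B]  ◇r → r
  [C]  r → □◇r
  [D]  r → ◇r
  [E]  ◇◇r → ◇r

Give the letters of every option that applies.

R is reflexive: each world relates to itself.
R is not symmetric: b R a but not a R b.
R is not transitive: b R a and a R c but not b R c.
R is not euclidean: b R a and b R b but not a R b.
R is not a subset of the identity: a R c with a ≠ c.
(A) ◇r → □◇r is axiom 5; it is valid on a frame exactly when R is euclidean. R is not euclidean, so not valid.
(B) ◇r → r is valid only on frames where every R-edge is a self-loop. Here R ⊄ identity — not valid.
(C) r → □◇r is axiom B; it is valid on a frame exactly when R is symmetric. R is not symmetric, so not valid.
(D) the dual of axiom T: valid iff R is reflexive. R is reflexive — valid.
(E) ◇◇r → ◇r is the dual of axiom 4, which corresponds to transitivity. R is not transitive — not valid.

D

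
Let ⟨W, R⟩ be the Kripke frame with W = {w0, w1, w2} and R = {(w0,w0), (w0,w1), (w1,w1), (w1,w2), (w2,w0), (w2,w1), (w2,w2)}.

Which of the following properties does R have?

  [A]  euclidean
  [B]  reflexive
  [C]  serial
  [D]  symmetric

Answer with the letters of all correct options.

B, C

(A) not euclidean: w0 R w1 and w0 R w0 but not w1 R w0.
(B) reflexive: each world relates to itself.
(C) serial: every world has an R-successor.
(D) not symmetric: w0 R w1 but not w1 R w0.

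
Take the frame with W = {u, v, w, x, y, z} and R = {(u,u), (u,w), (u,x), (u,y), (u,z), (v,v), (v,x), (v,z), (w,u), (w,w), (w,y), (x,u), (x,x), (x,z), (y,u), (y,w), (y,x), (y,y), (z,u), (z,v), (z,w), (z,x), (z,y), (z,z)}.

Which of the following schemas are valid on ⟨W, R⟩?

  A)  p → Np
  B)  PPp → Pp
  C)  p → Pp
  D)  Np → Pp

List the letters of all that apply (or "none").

R is reflexive: each world relates to itself.
R is not transitive: u R z and z R v but not u R v.
R is serial: every world has an R-successor.
R is not a subset of the identity: u R w with u ≠ w.
(A) p → Np is equivalent to ◇p→p; it holds exactly when R ⊆ identity. Here R ⊄ identity — not valid.
(B) the dual of axiom 4: valid iff R is transitive. R is not transitive — not valid.
(C) the dual of axiom T: valid iff R is reflexive. R is reflexive — valid.
(D) axiom D: valid iff R is serial. R is serial — valid.

C, D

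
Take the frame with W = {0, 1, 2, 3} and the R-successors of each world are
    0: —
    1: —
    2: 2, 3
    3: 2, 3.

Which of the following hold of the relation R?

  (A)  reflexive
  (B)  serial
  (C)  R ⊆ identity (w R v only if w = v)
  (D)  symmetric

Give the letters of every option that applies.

(A) not reflexive: not 0 R 0.
(B) not serial: 0 has no R-successor.
(C) not ⊆ identity: 2 R 3 with 2 ≠ 3.
(D) symmetric: every R-edge is matched by its reverse.

D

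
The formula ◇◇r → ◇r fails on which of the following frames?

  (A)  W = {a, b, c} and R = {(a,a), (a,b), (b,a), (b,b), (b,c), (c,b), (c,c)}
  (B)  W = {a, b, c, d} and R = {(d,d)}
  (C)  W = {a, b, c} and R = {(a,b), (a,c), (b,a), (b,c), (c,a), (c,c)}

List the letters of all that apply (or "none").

A, C

The schema ◇◇r → ◇r is the dual of axiom 4; it is valid on a frame iff R is transitive.
(A) R is not transitive (a R b and b R c but not a R c), so the schema fails here.
(B) R is transitive (R is closed under composition), so the schema is valid here.
(C) R is not transitive (a R b and b R a but not a R a), so the schema fails here.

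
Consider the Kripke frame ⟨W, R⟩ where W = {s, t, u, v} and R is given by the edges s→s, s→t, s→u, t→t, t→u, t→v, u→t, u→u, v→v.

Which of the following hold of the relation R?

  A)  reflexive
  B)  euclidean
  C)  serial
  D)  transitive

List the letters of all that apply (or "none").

(A) reflexive: each world relates to itself.
(B) not euclidean: s R t and s R s but not t R s.
(C) serial: every world has an R-successor.
(D) not transitive: s R t and t R v but not s R v.

A, C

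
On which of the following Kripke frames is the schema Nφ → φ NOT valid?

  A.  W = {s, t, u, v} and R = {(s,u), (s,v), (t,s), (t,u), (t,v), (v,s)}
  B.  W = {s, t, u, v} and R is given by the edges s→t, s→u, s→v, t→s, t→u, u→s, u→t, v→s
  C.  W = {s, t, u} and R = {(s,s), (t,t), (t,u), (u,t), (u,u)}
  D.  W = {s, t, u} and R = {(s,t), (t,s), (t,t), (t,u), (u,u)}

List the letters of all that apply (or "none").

The schema Nφ → φ is axiom T; it is valid on a frame iff R is reflexive.
(A) R is not reflexive (not s R s), so the schema fails here.
(B) R is not reflexive (not s R s), so the schema fails here.
(C) R is reflexive (each world relates to itself), so the schema is valid here.
(D) R is not reflexive (not s R s), so the schema fails here.

A, B, D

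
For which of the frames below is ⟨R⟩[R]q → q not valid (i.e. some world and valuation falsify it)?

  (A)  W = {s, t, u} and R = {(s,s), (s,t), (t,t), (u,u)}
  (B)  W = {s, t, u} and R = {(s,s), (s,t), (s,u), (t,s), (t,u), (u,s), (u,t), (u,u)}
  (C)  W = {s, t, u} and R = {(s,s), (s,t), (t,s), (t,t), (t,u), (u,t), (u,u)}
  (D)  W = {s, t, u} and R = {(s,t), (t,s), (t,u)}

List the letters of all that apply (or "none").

A, D

The schema ⟨R⟩[R]q → q is the dual of axiom B; it is valid on a frame iff R is symmetric.
(A) R is not symmetric (s R t but not t R s), so the schema fails here.
(B) R is symmetric (every R-edge is matched by its reverse), so the schema is valid here.
(C) R is symmetric (every R-edge is matched by its reverse), so the schema is valid here.
(D) R is not symmetric (t R u but not u R t), so the schema fails here.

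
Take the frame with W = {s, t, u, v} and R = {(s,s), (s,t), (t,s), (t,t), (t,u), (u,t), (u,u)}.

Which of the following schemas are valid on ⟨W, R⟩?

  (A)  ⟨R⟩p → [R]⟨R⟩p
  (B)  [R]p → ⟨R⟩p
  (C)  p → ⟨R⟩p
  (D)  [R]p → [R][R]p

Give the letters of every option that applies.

R is not reflexive: not v R v.
R is not transitive: s R t and t R u but not s R u.
R is not euclidean: t R s and t R u but not s R u.
R is not serial: v has no R-successor.
(A) ⟨R⟩p → [R]⟨R⟩p is axiom 5, which corresponds to the euclidean property. R is not euclidean — not valid.
(B) axiom D: valid iff R is serial. R is not serial — not valid.
(C) p → ⟨R⟩p is the dual of axiom T, which corresponds to reflexivity. R is not reflexive — not valid.
(D) axiom 4: valid iff R is transitive. R is not transitive — not valid.

none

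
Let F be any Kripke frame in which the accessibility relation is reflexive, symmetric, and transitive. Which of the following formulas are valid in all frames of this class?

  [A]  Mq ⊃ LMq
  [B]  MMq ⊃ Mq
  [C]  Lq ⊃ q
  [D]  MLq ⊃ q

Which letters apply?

A relation that is reflexive, symmetric, and transitive is also euclidean and serial.
(A) Mq ⊃ LMq is axiom 5; it is valid on a frame exactly when R is euclidean. Every such R is euclidean, so valid.
(B) MMq ⊃ Mq (the dual of axiom 4) characterises the transitive frames. Every such R is transitive — valid.
(C) Lq ⊃ q is axiom T; it is valid on a frame exactly when R is reflexive. Every such R is reflexive, so valid.
(D) the dual of axiom B: valid iff R is symmetric. Every such R is symmetric — valid.

A, B, C, D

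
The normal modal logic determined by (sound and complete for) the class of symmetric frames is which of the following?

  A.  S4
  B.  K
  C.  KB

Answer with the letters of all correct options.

C

(A) S4 is determined by the class of reflexive and transitive frames.
(B) K is determined by the class of arbitrary frames.
(C) KB is determined by exactly this class.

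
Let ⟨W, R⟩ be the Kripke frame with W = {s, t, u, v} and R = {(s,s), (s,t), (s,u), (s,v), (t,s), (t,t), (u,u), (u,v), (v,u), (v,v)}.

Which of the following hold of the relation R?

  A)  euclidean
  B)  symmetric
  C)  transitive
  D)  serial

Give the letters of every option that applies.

D

(A) not euclidean: s R t and s R u but not t R u.
(B) not symmetric: s R u but not u R s.
(C) not transitive: t R s and s R u but not t R u.
(D) serial: every world has an R-successor.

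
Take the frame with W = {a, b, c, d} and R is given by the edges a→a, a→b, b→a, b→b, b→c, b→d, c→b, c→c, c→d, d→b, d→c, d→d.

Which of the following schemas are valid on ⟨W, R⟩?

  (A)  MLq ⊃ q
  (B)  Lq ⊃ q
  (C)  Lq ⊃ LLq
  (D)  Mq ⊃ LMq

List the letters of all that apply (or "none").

R is reflexive: each world relates to itself.
R is symmetric: every R-edge is matched by its reverse.
R is not transitive: a R b and b R c but not a R c.
R is not euclidean: b R a and b R c but not a R c.
(A) MLq ⊃ q (the dual of axiom B) characterises the symmetric frames. R is symmetric — valid.
(B) Lq ⊃ q (axiom T) characterises the reflexive frames. R is reflexive — valid.
(C) Lq ⊃ LLq is axiom 4, which corresponds to transitivity. R is not transitive — not valid.
(D) axiom 5: valid iff R is euclidean. R is not euclidean — not valid.

A, B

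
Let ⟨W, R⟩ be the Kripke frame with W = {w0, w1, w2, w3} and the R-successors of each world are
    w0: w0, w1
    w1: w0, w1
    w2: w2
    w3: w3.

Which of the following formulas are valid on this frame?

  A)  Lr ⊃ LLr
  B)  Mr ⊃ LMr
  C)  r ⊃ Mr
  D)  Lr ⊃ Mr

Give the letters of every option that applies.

R is reflexive: each world relates to itself.
R is transitive: R is closed under composition.
R is euclidean: any two R-successors of the same world are R-related.
R is serial: every world has an R-successor.
(A) Lr ⊃ LLr (axiom 4) characterises the transitive frames. R is transitive — valid.
(B) Mr ⊃ LMr (axiom 5) characterises the euclidean frames. R is euclidean — valid.
(C) the dual of axiom T: valid iff R is reflexive. R is reflexive — valid.
(D) axiom D: valid iff R is serial. R is serial — valid.

A, B, C, D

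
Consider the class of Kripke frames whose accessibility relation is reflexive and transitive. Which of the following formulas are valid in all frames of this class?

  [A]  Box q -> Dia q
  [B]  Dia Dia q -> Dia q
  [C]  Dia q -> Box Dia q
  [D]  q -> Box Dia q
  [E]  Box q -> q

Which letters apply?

A, B, E

Reflexive relations are serial.
(A) Box q -> Dia q is axiom D; it is valid on a frame exactly when R is serial. Every such R is serial, so valid.
(B) Dia Dia q -> Dia q is the dual of axiom 4, which corresponds to transitivity. Every such R is transitive — valid.
(C) Dia q -> Box Dia q is axiom 5, which corresponds to the euclidean property. Such an R need not be euclidean — not valid.
(D) axiom B: valid iff R is symmetric. Such an R need not be symmetric — not valid.
(E) Box q -> q is axiom T, which corresponds to reflexivity. Every such R is reflexive — valid.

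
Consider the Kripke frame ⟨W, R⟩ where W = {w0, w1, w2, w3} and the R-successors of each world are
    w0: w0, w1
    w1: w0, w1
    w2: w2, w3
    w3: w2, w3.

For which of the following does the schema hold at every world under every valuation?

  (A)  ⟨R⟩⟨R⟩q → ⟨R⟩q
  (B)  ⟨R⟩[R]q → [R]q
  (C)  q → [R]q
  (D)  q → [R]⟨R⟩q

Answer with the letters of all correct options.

R is symmetric: every R-edge is matched by its reverse.
R is transitive: R is closed under composition.
R is euclidean: any two R-successors of the same world are R-related.
R is not a subset of the identity: w0 R w1 with w0 ≠ w1.
(A) the dual of axiom 4: valid iff R is transitive. R is transitive — valid.
(B) the dual of axiom 5: valid iff R is euclidean. R is euclidean — valid.
(C) q → [R]q (equivalent to ◇p→p) corresponds to R being a subset of the identity. Here R ⊄ identity, so not valid.
(D) axiom B: valid iff R is symmetric. R is symmetric — valid.

A, B, D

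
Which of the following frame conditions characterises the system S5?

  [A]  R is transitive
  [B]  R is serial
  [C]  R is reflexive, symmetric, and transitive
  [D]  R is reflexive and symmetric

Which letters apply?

(A) this class determines K4, not S5.
(B) this class determines D, not S5.
(C) S5 is sound and complete for exactly this class.
(D) this class determines B (= KTB), not S5.

C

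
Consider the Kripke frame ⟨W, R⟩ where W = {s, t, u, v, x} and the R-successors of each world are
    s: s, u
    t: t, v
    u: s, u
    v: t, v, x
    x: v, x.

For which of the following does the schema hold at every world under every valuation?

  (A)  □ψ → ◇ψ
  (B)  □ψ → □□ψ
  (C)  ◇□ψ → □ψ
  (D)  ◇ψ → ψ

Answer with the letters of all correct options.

R is not transitive: t R v and v R x but not t R x.
R is not euclidean: v R t and v R x but not t R x.
R is serial: every world has an R-successor.
R is not a subset of the identity: s R u with s ≠ u.
(A) □ψ → ◇ψ (axiom D) characterises the serial frames. R is serial — valid.
(B) axiom 4: valid iff R is transitive. R is not transitive — not valid.
(C) ◇□ψ → □ψ is the dual of axiom 5; it is valid on a frame exactly when R is euclidean. R is not euclidean, so not valid.
(D) ◇ψ → ψ is the converse of T; it holds exactly when R ⊆ identity. Here R ⊄ identity — not valid.

A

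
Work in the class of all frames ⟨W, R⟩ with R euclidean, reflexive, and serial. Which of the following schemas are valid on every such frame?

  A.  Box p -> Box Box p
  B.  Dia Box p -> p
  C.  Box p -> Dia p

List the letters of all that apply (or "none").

A, B, C

A relation that is euclidean, reflexive, and serial is also symmetric and transitive.
(A) axiom 4: valid iff R is transitive. Every such R is transitive — valid.
(B) Dia Box p -> p is the dual of axiom B; it is valid on a frame exactly when R is symmetric. Every such R is symmetric, so valid.
(C) Box p -> Dia p is axiom D; it is valid on a frame exactly when R is serial. Every such R is serial, so valid.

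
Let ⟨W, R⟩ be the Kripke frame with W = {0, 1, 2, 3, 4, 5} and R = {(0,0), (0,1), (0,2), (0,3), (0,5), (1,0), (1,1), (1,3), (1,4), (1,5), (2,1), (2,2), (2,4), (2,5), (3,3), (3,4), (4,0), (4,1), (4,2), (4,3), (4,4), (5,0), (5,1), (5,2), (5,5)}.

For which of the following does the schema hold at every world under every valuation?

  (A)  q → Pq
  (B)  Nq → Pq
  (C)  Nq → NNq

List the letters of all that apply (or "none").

R is reflexive: each world relates to itself.
R is not transitive: 0 R 1 and 1 R 4 but not 0 R 4.
R is serial: every world has an R-successor.
(A) q → Pq (the dual of axiom T) characterises the reflexive frames. R is reflexive — valid.
(B) axiom D: valid iff R is serial. R is serial — valid.
(C) Nq → NNq is axiom 4; it is valid on a frame exactly when R is transitive. R is not transitive, so not valid.

A, B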